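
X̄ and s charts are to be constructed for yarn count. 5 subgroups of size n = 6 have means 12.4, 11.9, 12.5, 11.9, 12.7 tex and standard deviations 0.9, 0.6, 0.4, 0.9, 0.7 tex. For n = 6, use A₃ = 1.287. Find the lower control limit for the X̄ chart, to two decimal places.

11.38

X̄̄ = (12.4 + 11.9 + 12.5 + 11.9 + 12.7) / 5 = 12.2800
s̄ = (0.9 + 0.6 + 0.4 + 0.9 + 0.7) / 5 = 0.7000
LCL = X̄̄ − A₃·s̄ = 12.2800 − 1.287 × 0.7000 = 11.3791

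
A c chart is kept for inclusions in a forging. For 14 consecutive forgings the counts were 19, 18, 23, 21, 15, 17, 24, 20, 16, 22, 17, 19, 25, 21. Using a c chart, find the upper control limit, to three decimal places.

c̄ = (19 + 18 + 23 + 21 + 15 + 17 + 24 + 20 + 16 + 22 + 17 + 19 + 25 + 21) / 14 = 277 / 14 = 19.7857
UCL = c̄ + 3√c̄ = 19.7857 + 3 × √19.7857 = 19.7857 + 3 × 4.4481 = 33.1301

33.130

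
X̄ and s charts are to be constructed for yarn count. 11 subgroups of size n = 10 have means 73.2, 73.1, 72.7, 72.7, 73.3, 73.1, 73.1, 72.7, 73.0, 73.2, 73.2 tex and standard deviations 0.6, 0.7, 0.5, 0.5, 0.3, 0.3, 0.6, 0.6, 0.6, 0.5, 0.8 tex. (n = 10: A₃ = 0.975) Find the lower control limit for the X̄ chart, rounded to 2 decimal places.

72.50

X̄̄ = (73.2 + 73.1 + 72.7 + 72.7 + 73.3 + 73.1 + 73.1 + 72.7 + 73.0 + 73.2 + 73.2) / 11 = 73.0273
s̄ = (0.6 + 0.7 + 0.5 + 0.5 + 0.3 + 0.3 + 0.6 + 0.6 + 0.6 + 0.5 + 0.8) / 11 = 0.5455
LCL = X̄̄ − A₃·s̄ = 73.0273 − 0.975 × 0.5455 = 72.4955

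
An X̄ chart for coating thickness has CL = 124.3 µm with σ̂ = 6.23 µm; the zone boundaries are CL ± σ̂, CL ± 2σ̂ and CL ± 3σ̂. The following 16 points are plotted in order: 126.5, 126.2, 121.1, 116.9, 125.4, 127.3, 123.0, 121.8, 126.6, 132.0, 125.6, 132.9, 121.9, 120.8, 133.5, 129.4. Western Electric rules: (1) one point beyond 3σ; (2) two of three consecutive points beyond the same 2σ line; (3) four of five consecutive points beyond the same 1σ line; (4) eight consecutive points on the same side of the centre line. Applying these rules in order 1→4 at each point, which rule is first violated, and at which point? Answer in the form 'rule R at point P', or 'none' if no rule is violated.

none

Zone of each point (C = within 1σ̂, B = 1σ̂–2σ̂, A = 2σ̂–3σ̂, * = beyond 3σ̂; sign = side of CL): 1:+C, 2:+C, 3:-C, 4:-B, 5:+C, 6:+C, 7:-C, 8:-C, 9:+C, 10:+B, 11:+C, 12:+B, 13:-C, 14:-C, 15:+B, 16:+C
No rule fires across all 16 points.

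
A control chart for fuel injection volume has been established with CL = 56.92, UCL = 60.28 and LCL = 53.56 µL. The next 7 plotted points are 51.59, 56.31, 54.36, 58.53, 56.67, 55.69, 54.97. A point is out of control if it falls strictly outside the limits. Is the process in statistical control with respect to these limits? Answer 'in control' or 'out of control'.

Compare each point to [53.56, 60.28]: sample 1 = 51.59 < LCL.

out of control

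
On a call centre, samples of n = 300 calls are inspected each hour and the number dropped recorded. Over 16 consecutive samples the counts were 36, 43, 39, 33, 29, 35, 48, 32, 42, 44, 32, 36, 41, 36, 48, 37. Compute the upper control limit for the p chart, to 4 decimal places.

0.1850

p̄ = Σdᵢ / (k·n) = 611 / (16 × 300) = 0.12729
UCL = p̄ + 3·√(p̄(1−p̄)/n) = 0.12729 + 3 × √(0.12729×0.87271/300) = 0.12729 + 3 × 0.01924 = 0.18502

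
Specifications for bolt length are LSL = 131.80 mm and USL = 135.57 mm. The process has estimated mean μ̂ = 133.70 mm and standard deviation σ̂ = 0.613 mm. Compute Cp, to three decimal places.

Cp = (USL − LSL) / (6σ̂) = (135.57 − 131.80) / (6 × 0.613) = 3.7700 / 3.6780 = 1.0250

1.025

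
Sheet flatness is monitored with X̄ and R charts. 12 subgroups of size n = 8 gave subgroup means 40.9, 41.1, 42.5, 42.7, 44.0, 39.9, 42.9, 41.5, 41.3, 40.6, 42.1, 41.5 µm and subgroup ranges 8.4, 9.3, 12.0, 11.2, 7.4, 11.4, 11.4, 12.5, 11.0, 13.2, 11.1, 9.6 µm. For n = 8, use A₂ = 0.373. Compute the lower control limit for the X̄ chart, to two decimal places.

37.76

X̄̄ = (40.9 + 41.1 + 42.5 + 42.7 + 44.0 + 39.9 + 42.9 + 41.5 + 41.3 + 40.6 + 42.1 + 41.5) / 12 = 501.0000 / 12 = 41.7500
R̄ = (8.4 + 9.3 + 12.0 + 11.2 + 7.4 + 11.4 + 11.4 + 12.5 + 11.0 + 13.2 + 11.1 + 9.6) / 12 = 128.5000 / 12 = 10.7083
LCL = X̄̄ − A₂·R̄ = 41.7500 − 0.373 × 10.7083 = 37.7558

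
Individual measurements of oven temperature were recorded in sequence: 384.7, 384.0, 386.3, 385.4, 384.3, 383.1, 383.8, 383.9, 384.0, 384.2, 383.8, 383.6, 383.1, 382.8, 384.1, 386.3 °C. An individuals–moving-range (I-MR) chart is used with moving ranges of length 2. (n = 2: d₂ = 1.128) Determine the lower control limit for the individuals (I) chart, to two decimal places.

382.05

X̄ = (384.7 + 384.0 + 386.3 + 385.4 + 384.3 + 383.1 + 383.8 + 383.9 + 384.0 + 384.2 + 383.8 + 383.6 + 383.1 + 382.8 + 384.1 + 386.3) / 16 = 384.2125
Moving ranges: 0.7, 2.3, 0.9, 1.1, 1.2, 0.7, 0.1, 0.1, 0.2, 0.4, 0.2, 0.5, 0.3, 1.3, 2.2; M̄R̄ = 12.2000 / 15 = 0.8133
LCL = X̄ − 3·M̄R̄/d₂ = 384.2125 − 3 × 0.8133 / 1.128 = 382.0494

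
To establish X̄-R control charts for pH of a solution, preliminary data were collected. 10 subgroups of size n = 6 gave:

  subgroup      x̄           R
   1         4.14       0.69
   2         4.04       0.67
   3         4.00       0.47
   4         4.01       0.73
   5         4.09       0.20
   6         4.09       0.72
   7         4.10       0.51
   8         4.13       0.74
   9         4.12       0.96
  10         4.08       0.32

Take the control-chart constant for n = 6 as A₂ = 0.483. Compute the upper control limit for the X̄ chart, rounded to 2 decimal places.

X̄̄ = (4.14 + 4.04 + 4.00 + 4.01 + 4.09 + 4.09 + 4.10 + 4.13 + 4.12 + 4.08) / 10 = 40.8000 / 10 = 4.0800
R̄ = (0.69 + 0.67 + 0.47 + 0.73 + 0.20 + 0.72 + 0.51 + 0.74 + 0.96 + 0.32) / 10 = 6.0100 / 10 = 0.6010
UCL = X̄̄ + A₂·R̄ = 4.0800 + 0.483 × 0.6010 = 4.3703

4.37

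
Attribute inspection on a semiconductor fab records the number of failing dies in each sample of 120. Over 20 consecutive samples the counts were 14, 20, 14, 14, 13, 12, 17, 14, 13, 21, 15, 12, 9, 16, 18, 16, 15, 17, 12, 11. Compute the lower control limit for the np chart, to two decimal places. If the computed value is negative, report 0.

p̄ = Σdᵢ / (k·n) = 293 / (20 × 120) = 0.12208
LCL = np̄ − 3·√(np̄(1−p̄)) = 14.6500 − 3 × 3.5863 = 3.8911

3.89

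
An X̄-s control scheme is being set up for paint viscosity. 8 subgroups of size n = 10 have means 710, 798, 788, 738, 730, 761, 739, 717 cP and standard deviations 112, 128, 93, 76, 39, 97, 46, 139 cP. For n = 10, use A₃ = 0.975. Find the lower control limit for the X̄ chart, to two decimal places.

X̄̄ = (710 + 798 + 788 + 738 + 730 + 761 + 739 + 717) / 8 = 747.6250
s̄ = (112 + 128 + 93 + 76 + 39 + 97 + 46 + 139) / 8 = 91.2500
LCL = X̄̄ − A₃·s̄ = 747.6250 − 0.975 × 91.2500 = 658.6562

658.66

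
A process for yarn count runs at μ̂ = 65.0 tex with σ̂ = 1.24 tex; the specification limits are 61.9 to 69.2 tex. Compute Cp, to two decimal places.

Cp = (USL − LSL) / (6σ̂) = (69.2 − 61.9) / (6 × 1.24) = 7.3000 / 7.4400 = 0.9812

0.98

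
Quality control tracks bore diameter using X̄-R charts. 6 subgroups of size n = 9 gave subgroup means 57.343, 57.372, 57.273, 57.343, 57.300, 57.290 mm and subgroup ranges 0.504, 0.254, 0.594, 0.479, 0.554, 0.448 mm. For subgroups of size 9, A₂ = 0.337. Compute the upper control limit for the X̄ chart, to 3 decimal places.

57.479

X̄̄ = (57.343 + 57.372 + 57.273 + 57.343 + 57.300 + 57.290) / 6 = 343.9210 / 6 = 57.3202
R̄ = (0.504 + 0.254 + 0.594 + 0.479 + 0.554 + 0.448) / 6 = 2.8330 / 6 = 0.4722
UCL = X̄̄ + A₂·R̄ = 57.3202 + 0.337 × 0.4722 = 57.4793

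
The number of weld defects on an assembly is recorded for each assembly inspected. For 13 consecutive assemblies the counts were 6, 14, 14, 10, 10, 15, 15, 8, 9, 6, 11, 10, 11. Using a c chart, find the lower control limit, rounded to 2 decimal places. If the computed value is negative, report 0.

0.88

c̄ = (6 + 14 + 14 + 10 + 10 + 15 + 15 + 8 + 9 + 6 + 11 + 10 + 11) / 13 = 139 / 13 = 10.6923
LCL = c̄ − 3√c̄ = 10.6923 − 3 × 3.2699 = 0.8826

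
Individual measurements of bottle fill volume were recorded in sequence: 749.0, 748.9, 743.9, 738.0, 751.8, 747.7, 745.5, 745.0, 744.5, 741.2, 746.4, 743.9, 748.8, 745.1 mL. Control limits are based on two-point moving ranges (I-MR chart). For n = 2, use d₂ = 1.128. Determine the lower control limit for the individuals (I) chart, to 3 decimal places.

X̄ = (749.0 + 748.9 + 743.9 + 738.0 + 751.8 + 747.7 + 745.5 + 745.0 + 744.5 + 741.2 + 746.4 + 743.9 + 748.8 + 745.1) / 14 = 745.6929
Moving ranges: 0.1, 5.0, 5.9, 13.8, 4.1, 2.2, 0.5, 0.5, 3.3, 5.2, 2.5, 4.9, 3.7; M̄R̄ = 51.7000 / 13 = 3.9769
LCL = X̄ − 3·M̄R̄/d₂ = 745.6929 − 3 × 3.9769 / 1.128 = 735.1159

735.116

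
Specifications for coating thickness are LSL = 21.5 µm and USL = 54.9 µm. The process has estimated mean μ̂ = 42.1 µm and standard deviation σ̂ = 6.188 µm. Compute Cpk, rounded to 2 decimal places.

Cpu = (USL − μ̂) / (3σ̂) = (54.9 − 42.1) / (3 × 6.188) = 0.6895; Cpl = (μ̂ − LSL) / (3σ̂) = (42.1 − 21.5) / (3 × 6.188) = 1.1097; Cpk = min(Cpu, Cpl) = 0.6895

0.69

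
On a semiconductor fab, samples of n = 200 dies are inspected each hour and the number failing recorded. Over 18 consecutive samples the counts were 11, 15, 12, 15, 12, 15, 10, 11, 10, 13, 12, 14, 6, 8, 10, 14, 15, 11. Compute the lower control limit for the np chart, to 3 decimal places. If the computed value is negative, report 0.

p̄ = Σdᵢ / (k·n) = 214 / (18 × 200) = 0.05944
LCL = np̄ − 3·√(np̄(1−p̄)) = 11.8889 − 3 × 3.3440 = 1.8570

1.857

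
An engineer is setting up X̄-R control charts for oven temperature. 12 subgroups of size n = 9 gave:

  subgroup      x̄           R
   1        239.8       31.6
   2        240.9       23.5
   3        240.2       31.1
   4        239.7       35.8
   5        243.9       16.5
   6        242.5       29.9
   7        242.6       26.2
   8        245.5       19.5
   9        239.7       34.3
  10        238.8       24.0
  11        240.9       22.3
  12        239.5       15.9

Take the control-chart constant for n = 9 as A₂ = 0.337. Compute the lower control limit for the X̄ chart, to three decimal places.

X̄̄ = (239.8 + 240.9 + 240.2 + 239.7 + 243.9 + 242.5 + 242.6 + 245.5 + 239.7 + 238.8 + 240.9 + 239.5) / 12 = 2894.0000 / 12 = 241.1667
R̄ = (31.6 + 23.5 + 31.1 + 35.8 + 16.5 + 29.9 + 26.2 + 19.5 + 34.3 + 24.0 + 22.3 + 15.9) / 12 = 310.6000 / 12 = 25.8833
LCL = X̄̄ − A₂·R̄ = 241.1667 − 0.337 × 25.8833 = 232.4440

232.444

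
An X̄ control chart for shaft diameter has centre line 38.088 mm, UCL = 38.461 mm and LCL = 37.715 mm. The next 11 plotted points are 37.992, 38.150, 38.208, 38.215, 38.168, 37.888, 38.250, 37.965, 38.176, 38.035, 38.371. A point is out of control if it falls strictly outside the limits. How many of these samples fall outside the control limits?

All 11 points lie within [37.715, 38.461].

0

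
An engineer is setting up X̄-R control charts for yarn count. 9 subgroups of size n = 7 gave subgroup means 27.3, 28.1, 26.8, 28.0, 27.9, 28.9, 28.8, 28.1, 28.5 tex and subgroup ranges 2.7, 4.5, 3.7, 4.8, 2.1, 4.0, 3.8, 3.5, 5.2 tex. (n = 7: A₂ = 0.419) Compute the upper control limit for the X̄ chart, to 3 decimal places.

X̄̄ = (27.3 + 28.1 + 26.8 + 28.0 + 27.9 + 28.9 + 28.8 + 28.1 + 28.5) / 9 = 252.4000 / 9 = 28.0444
R̄ = (2.7 + 4.5 + 3.7 + 4.8 + 2.1 + 4.0 + 3.8 + 3.5 + 5.2) / 9 = 34.3000 / 9 = 3.8111
UCL = X̄̄ + A₂·R̄ = 28.0444 + 0.419 × 3.8111 = 29.6413

29.641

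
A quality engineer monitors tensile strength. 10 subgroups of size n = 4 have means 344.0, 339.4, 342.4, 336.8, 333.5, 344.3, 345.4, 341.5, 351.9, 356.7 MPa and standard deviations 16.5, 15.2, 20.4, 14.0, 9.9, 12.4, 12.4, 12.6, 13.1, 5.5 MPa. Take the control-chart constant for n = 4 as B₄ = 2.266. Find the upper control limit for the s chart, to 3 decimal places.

29.911

s̄ = (16.5 + 15.2 + 20.4 + 14.0 + 9.9 + 12.4 + 12.4 + 12.6 + 13.1 + 5.5) / 10 = 13.2000
UCL_s = B₄·s̄ = 2.266 × 13.2000 = 29.9112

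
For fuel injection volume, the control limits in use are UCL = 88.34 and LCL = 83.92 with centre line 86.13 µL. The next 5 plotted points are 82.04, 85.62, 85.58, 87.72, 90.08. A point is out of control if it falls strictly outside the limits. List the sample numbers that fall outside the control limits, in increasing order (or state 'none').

Compare each point to [83.92, 88.34]: sample 1 = 82.04 < LCL; sample 5 = 90.08 > UCL.

1, 5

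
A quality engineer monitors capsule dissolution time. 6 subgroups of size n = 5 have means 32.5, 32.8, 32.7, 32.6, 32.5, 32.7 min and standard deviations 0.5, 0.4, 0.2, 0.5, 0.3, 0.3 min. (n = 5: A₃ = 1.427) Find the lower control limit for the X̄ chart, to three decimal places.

X̄̄ = (32.5 + 32.8 + 32.7 + 32.6 + 32.5 + 32.7) / 6 = 32.6333
s̄ = (0.5 + 0.4 + 0.2 + 0.5 + 0.3 + 0.3) / 6 = 0.3667
LCL = X̄̄ − A₃·s̄ = 32.6333 − 1.427 × 0.3667 = 32.1101

32.110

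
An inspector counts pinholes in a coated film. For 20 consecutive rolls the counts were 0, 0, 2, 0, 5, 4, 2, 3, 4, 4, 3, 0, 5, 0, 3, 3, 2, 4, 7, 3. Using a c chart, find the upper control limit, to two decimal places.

c̄ = (0 + 0 + 2 + 0 + 5 + 4 + 2 + 3 + 4 + 4 + 3 + 0 + 5 + 0 + 3 + 3 + 2 + 4 + 7 + 3) / 20 = 54 / 20 = 2.7000
UCL = c̄ + 3√c̄ = 2.7000 + 3 × √2.7000 = 2.7000 + 3 × 1.6432 = 7.6295

7.63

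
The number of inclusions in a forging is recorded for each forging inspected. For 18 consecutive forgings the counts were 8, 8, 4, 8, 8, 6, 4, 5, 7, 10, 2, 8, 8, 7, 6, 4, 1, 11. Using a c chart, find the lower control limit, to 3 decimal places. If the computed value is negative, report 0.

0.000

c̄ = (8 + 8 + 4 + 8 + 8 + 6 + 4 + 5 + 7 + 10 + 2 + 8 + 8 + 7 + 6 + 4 + 1 + 11) / 18 = 115 / 18 = 6.3889
LCL = c̄ − 3√c̄ = 6.3889 − 3 × 2.5276 = -1.1940 → 0 (cannot be negative)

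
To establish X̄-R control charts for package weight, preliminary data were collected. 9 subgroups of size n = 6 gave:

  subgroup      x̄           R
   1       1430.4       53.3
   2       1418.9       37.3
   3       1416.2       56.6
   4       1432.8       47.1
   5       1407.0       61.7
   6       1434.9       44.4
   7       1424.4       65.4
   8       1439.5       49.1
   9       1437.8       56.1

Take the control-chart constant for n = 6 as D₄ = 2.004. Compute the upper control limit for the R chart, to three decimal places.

104.876

R̄ = (53.3 + 37.3 + 56.6 + 47.1 + 61.7 + 44.4 + 65.4 + 49.1 + 56.1) / 9 = 471.0000 / 9 = 52.3333
UCL_R = D₄·R̄ = 2.004 × 52.3333 = 104.8760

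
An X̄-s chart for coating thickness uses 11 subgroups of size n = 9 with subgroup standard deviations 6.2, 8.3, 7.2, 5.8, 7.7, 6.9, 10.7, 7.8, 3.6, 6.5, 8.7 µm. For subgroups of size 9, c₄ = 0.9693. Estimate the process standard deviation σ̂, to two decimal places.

7.45

s̄ = (6.2 + 8.3 + 7.2 + 5.8 + 7.7 + 6.9 + 10.7 + 7.8 + 3.6 + 6.5 + 8.7) / 11 = 7.2182
σ̂ = s̄ / c₄ = 7.2182 / 0.9693 = 7.4468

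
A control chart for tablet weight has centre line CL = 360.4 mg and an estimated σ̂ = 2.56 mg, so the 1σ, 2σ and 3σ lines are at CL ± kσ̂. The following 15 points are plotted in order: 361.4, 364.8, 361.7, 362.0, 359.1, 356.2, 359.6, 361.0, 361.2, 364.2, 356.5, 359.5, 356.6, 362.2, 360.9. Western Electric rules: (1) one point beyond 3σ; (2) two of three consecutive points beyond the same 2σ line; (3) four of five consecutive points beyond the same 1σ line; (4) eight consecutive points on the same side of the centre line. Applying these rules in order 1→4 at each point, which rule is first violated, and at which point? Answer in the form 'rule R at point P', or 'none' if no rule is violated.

none

Zone of each point (C = within 1σ̂, B = 1σ̂–2σ̂, A = 2σ̂–3σ̂, * = beyond 3σ̂; sign = side of CL): 1:+C, 2:+B, 3:+C, 4:+C, 5:-C, 6:-B, 7:-C, 8:+C, 9:+C, 10:+B, 11:-B, 12:-C, 13:-B, 14:+C, 15:+C
No rule fires across all 15 points.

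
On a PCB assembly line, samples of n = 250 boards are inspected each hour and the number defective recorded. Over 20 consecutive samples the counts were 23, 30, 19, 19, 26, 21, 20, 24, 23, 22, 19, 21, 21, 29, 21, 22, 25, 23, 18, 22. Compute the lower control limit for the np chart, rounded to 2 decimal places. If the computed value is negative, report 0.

p̄ = Σdᵢ / (k·n) = 448 / (20 × 250) = 0.08960
LCL = np̄ − 3·√(np̄(1−p̄)) = 22.4000 − 3 × 4.5159 = 8.8524

8.85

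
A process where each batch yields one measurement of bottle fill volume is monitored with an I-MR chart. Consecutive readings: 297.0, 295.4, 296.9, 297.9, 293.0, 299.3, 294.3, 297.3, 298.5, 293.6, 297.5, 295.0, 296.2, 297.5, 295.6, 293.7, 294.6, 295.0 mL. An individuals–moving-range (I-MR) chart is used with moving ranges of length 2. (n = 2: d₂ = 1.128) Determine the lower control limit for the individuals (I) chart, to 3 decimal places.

X̄ = (297.0 + 295.4 + 296.9 + 297.9 + 293.0 + 299.3 + 294.3 + 297.3 + 298.5 + 293.6 + 297.5 + 295.0 + 296.2 + 297.5 + 295.6 + 293.7 + 294.6 + 295.0) / 18 = 296.0167
Moving ranges: 1.6, 1.5, 1.0, 4.9, 6.3, 5.0, 3.0, 1.2, 4.9, 3.9, 2.5, 1.2, 1.3, 1.9, 1.9, 0.9, 0.4; M̄R̄ = 43.4000 / 17 = 2.5529
LCL = X̄ − 3·M̄R̄/d₂ = 296.0167 − 3 × 2.5529 / 1.128 = 289.2269

289.227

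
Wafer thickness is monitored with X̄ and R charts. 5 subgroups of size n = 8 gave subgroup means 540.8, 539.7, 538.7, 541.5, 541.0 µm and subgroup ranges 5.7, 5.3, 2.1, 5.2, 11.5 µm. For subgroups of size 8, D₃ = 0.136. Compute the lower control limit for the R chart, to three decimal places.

0.811

R̄ = (5.7 + 5.3 + 2.1 + 5.2 + 11.5) / 5 = 29.8000 / 5 = 5.9600
LCL_R = D₃·R̄ = 0.136 × 5.9600 = 0.8106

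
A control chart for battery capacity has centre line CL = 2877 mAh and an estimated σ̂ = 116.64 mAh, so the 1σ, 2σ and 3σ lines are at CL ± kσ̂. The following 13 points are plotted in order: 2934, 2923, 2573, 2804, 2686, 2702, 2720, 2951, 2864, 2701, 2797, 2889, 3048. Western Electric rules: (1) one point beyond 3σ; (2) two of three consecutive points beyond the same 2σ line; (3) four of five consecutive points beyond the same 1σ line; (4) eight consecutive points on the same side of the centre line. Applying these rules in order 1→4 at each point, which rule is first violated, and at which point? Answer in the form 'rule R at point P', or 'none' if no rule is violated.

rule 3 at point 7

Zone of each point (C = within 1σ̂, B = 1σ̂–2σ̂, A = 2σ̂–3σ̂, * = beyond 3σ̂; sign = side of CL): 1:+C, 2:+C, 3:-A, 4:-C, 5:-B, 6:-B, 7:-B, 8:+C, 9:-C, 10:-B, 11:-C, 12:+C, 13:+B
Rule 3 (four of five consecutive points beyond the same 1σ limit) is satisfied at point 7.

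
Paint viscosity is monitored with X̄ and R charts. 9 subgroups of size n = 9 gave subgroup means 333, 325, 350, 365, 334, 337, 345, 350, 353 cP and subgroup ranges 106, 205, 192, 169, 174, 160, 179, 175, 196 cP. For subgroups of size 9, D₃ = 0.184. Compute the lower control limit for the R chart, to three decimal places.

31.812

R̄ = (106 + 205 + 192 + 169 + 174 + 160 + 179 + 175 + 196) / 9 = 1556.0000 / 9 = 172.8889
LCL_R = D₃·R̄ = 0.184 × 172.8889 = 31.8116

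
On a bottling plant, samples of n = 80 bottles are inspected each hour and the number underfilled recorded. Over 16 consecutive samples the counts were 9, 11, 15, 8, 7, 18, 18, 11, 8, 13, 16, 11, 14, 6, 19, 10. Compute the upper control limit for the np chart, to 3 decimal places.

p̄ = Σdᵢ / (k·n) = 194 / (16 × 80) = 0.15156
UCL = np̄ + 3·√(np̄(1−p̄)) = 12.1250 + 3 × √(12.1250×0.84844) = 12.1250 + 3 × 3.2074 = 21.7471

21.747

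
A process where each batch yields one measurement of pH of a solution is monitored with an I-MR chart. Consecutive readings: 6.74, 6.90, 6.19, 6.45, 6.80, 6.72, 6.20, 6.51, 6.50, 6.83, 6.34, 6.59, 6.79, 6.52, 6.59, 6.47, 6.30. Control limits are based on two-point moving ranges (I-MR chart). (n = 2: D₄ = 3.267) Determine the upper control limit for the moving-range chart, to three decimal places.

0.878

Moving ranges: 0.16, 0.71, 0.26, 0.35, 0.08, 0.52, 0.31, 0.01, 0.33, 0.49, 0.25, 0.20, 0.27, 0.07, 0.12, 0.17; M̄R̄ = 4.3000 / 16 = 0.2687
UCL_MR = D₄·M̄R̄ = 3.267 × 0.2687 = 0.8780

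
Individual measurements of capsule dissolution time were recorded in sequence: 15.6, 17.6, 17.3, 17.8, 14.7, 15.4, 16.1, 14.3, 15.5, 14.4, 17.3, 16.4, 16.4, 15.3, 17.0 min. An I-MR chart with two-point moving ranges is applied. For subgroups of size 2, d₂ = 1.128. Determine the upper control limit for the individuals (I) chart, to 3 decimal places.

X̄ = (15.6 + 17.6 + 17.3 + 17.8 + 14.7 + 15.4 + 16.1 + 14.3 + 15.5 + 14.4 + 17.3 + 16.4 + 16.4 + 15.3 + 17.0) / 15 = 16.0733
Moving ranges: 2.0, 0.3, 0.5, 3.1, 0.7, 0.7, 1.8, 1.2, 1.1, 2.9, 0.9, 0.0, 1.1, 1.7; M̄R̄ = 18.0000 / 14 = 1.2857
UCL = X̄ + 3·M̄R̄/d₂ = 16.0733 + 3 × 1.2857 / 1.128 = 19.4928

19.493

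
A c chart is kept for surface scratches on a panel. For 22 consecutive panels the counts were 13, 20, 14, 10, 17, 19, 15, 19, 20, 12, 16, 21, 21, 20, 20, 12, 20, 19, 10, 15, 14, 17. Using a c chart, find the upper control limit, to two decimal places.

28.75

c̄ = (13 + 20 + 14 + 10 + 17 + 19 + 15 + 19 + 20 + 12 + 16 + 21 + 21 + 20 + 20 + 12 + 20 + 19 + 10 + 15 + 14 + 17) / 22 = 364 / 22 = 16.5455
UCL = c̄ + 3√c̄ = 16.5455 + 3 × √16.5455 = 16.5455 + 3 × 4.0676 = 28.7483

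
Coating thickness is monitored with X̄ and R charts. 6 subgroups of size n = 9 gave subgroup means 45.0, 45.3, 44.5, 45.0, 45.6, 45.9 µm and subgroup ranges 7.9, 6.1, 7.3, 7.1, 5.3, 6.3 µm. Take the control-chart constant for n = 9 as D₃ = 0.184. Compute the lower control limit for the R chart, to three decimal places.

1.227

R̄ = (7.9 + 6.1 + 7.3 + 7.1 + 5.3 + 6.3) / 6 = 40.0000 / 6 = 6.6667
LCL_R = D₃·R̄ = 0.184 × 6.6667 = 1.2267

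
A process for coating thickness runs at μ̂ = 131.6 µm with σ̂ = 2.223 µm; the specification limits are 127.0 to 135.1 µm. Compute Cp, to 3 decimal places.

0.607

Cp = (USL − LSL) / (6σ̂) = (135.1 − 127.0) / (6 × 2.223) = 8.1000 / 13.3380 = 0.6073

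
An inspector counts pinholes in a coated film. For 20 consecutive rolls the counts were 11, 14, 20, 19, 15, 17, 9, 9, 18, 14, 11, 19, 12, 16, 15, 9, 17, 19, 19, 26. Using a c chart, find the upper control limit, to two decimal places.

27.24

c̄ = (11 + 14 + 20 + 19 + 15 + 17 + 9 + 9 + 18 + 14 + 11 + 19 + 12 + 16 + 15 + 9 + 17 + 19 + 19 + 26) / 20 = 309 / 20 = 15.4500
UCL = c̄ + 3√c̄ = 15.4500 + 3 × √15.4500 = 15.4500 + 3 × 3.9306 = 27.2419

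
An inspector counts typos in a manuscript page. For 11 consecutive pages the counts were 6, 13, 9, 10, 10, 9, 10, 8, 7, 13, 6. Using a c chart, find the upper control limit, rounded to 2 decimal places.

c̄ = (6 + 13 + 9 + 10 + 10 + 9 + 10 + 8 + 7 + 13 + 6) / 11 = 101 / 11 = 9.1818
UCL = c̄ + 3√c̄ = 9.1818 + 3 × √9.1818 = 9.1818 + 3 × 3.0302 = 18.2723

18.27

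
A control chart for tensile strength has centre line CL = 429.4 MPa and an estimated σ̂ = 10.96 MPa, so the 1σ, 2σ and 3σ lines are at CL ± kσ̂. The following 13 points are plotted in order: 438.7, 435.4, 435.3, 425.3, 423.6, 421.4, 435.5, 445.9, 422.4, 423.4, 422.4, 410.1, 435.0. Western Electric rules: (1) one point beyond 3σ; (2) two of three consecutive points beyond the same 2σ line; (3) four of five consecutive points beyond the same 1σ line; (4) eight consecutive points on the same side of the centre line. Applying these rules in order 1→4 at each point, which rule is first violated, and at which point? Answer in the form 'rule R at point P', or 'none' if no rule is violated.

none

Zone of each point (C = within 1σ̂, B = 1σ̂–2σ̂, A = 2σ̂–3σ̂, * = beyond 3σ̂; sign = side of CL): 1:+C, 2:+C, 3:+C, 4:-C, 5:-C, 6:-C, 7:+C, 8:+B, 9:-C, 10:-C, 11:-C, 12:-B, 13:+C
No rule fires across all 13 points.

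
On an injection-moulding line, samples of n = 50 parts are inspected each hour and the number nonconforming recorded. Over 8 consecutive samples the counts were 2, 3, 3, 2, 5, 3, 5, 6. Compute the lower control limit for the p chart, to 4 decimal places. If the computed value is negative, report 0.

0.0000

p̄ = Σdᵢ / (k·n) = 29 / (8 × 50) = 0.07250
LCL = p̄ − 3·√(p̄(1−p̄)/n) = 0.07250 − 3 × 0.03667 = -0.03752 → 0 (negative, so LCL = 0)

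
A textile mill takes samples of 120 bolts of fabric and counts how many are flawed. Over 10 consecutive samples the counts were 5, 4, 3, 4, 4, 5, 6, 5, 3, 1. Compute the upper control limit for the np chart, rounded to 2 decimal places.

9.90

p̄ = Σdᵢ / (k·n) = 40 / (10 × 120) = 0.03333
UCL = np̄ + 3·√(np̄(1−p̄)) = 4.0000 + 3 × √(4.0000×0.96667) = 4.0000 + 3 × 1.9664 = 9.8992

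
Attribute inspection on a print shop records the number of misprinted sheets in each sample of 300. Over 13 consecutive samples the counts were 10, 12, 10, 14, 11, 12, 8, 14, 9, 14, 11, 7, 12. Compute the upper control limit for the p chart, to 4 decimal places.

p̄ = Σdᵢ / (k·n) = 144 / (13 × 300) = 0.03692
UCL = p̄ + 3·√(p̄(1−p̄)/n) = 0.03692 + 3 × √(0.03692×0.96308/300) = 0.03692 + 3 × 0.01089 = 0.06958

0.0696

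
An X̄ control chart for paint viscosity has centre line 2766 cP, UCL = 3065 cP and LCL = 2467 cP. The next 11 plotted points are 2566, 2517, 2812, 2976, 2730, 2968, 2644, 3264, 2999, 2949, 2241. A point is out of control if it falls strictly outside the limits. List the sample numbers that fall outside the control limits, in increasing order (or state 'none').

8, 11

Compare each point to [2467, 3065]: sample 8 = 3264 > UCL; sample 11 = 2241 < LCL.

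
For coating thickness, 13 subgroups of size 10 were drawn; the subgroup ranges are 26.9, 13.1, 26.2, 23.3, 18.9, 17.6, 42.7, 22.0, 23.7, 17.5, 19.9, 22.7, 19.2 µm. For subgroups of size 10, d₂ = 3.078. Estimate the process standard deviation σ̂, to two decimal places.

7.34

R̄ = (26.9 + 13.1 + 26.2 + 23.3 + 18.9 + 17.6 + 42.7 + 22.0 + 23.7 + 17.5 + 19.9 + 22.7 + 19.2) / 13 = 22.5923
σ̂ = R̄ / d₂ = 22.5923 / 3.078 = 7.3399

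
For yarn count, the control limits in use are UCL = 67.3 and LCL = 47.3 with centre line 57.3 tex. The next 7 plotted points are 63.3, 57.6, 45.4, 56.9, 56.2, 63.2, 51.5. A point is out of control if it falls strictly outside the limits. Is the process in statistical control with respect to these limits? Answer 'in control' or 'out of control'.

Compare each point to [47.3, 67.3]: sample 3 = 45.4 < LCL.

out of control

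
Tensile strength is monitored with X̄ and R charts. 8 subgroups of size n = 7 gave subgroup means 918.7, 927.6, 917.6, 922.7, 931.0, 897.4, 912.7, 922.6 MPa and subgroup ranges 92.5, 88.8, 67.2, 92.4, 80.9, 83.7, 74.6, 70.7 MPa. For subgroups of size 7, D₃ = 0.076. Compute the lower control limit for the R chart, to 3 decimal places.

6.183

R̄ = (92.5 + 88.8 + 67.2 + 92.4 + 80.9 + 83.7 + 74.6 + 70.7) / 8 = 650.8000 / 8 = 81.3500
LCL_R = D₃·R̄ = 0.076 × 81.3500 = 6.1826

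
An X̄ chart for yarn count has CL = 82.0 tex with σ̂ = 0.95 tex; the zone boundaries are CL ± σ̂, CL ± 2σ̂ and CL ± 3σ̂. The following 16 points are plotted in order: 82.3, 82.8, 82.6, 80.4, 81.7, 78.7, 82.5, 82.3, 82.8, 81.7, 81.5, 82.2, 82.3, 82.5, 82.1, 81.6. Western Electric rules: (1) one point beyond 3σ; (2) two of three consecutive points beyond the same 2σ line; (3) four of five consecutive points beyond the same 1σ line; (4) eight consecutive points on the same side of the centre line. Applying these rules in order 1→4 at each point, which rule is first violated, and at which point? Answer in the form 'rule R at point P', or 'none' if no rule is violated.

Zone of each point (C = within 1σ̂, B = 1σ̂–2σ̂, A = 2σ̂–3σ̂, * = beyond 3σ̂; sign = side of CL): 1:+C, 2:+C, 3:+C, 4:-B, 5:-C, 6:-*, 7:+C, 8:+C, 9:+C, 10:-C, 11:-C, 12:+C, 13:+C, 14:+C, 15:+C, 16:-C
Rule 1 (one point beyond the 3σ limits) is satisfied at point 6.

rule 1 at point 6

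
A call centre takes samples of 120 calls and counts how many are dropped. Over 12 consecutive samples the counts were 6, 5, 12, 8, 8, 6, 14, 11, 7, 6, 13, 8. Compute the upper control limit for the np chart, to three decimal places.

17.174

p̄ = Σdᵢ / (k·n) = 104 / (12 × 120) = 0.07222
UCL = np̄ + 3·√(np̄(1−p̄)) = 8.6667 + 3 × √(8.6667×0.92778) = 8.6667 + 3 × 2.8356 = 17.1735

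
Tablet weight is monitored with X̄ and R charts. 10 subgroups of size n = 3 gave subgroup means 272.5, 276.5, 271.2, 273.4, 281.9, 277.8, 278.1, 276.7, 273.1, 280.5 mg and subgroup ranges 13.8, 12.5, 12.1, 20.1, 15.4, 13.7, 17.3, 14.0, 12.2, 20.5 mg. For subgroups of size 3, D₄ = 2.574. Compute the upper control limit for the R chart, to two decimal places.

R̄ = (13.8 + 12.5 + 12.1 + 20.1 + 15.4 + 13.7 + 17.3 + 14.0 + 12.2 + 20.5) / 10 = 151.6000 / 10 = 15.1600
UCL_R = D₄·R̄ = 2.574 × 15.1600 = 39.0218

39.02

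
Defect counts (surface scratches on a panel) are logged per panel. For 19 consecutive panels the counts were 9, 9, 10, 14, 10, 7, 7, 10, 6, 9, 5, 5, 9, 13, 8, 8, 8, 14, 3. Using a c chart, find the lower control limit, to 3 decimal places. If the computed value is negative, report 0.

c̄ = (9 + 9 + 10 + 14 + 10 + 7 + 7 + 10 + 6 + 9 + 5 + 5 + 9 + 13 + 8 + 8 + 8 + 14 + 3) / 19 = 164 / 19 = 8.6316
LCL = c̄ − 3√c̄ = 8.6316 − 3 × 2.9380 = -0.1823 → 0 (cannot be negative)

0.000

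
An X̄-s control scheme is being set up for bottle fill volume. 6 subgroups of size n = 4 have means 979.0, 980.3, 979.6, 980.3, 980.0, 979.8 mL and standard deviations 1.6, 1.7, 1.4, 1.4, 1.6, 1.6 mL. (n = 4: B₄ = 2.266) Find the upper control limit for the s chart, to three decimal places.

3.512

s̄ = (1.6 + 1.7 + 1.4 + 1.4 + 1.6 + 1.6) / 6 = 1.5500
UCL_s = B₄·s̄ = 2.266 × 1.5500 = 3.5123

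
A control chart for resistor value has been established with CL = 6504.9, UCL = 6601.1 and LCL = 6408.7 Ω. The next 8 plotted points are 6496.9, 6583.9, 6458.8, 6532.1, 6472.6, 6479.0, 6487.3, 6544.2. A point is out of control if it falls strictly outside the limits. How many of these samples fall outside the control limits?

0

All 8 points lie within [6408.7, 6601.1].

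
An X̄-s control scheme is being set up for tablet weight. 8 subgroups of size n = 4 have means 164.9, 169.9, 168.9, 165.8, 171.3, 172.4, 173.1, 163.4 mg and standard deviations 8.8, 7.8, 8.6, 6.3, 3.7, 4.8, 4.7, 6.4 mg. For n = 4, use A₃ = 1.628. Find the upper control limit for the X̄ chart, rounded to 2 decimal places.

179.11

X̄̄ = (164.9 + 169.9 + 168.9 + 165.8 + 171.3 + 172.4 + 173.1 + 163.4) / 8 = 168.7125
s̄ = (8.8 + 7.8 + 8.6 + 6.3 + 3.7 + 4.8 + 4.7 + 6.4) / 8 = 6.3875
UCL = X̄̄ + A₃·s̄ = 168.7125 + 1.628 × 6.3875 = 179.1114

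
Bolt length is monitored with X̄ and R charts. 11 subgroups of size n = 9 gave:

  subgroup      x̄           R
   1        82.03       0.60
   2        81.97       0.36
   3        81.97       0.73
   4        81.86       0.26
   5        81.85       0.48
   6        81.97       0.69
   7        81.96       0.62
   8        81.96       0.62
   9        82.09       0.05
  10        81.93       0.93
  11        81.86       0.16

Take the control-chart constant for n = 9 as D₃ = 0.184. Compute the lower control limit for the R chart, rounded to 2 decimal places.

R̄ = (0.60 + 0.36 + 0.73 + 0.26 + 0.48 + 0.69 + 0.62 + 0.62 + 0.05 + 0.93 + 0.16) / 11 = 5.5000 / 11 = 0.5000
LCL_R = D₃·R̄ = 0.184 × 0.5000 = 0.0920

0.09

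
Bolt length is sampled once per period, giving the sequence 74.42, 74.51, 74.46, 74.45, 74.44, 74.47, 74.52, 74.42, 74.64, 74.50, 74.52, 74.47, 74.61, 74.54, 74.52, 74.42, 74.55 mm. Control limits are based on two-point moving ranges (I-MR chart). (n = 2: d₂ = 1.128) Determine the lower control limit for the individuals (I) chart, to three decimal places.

74.293

X̄ = (74.42 + 74.51 + 74.46 + 74.45 + 74.44 + 74.47 + 74.52 + 74.42 + 74.64 + 74.50 + 74.52 + 74.47 + 74.61 + 74.54 + 74.52 + 74.42 + 74.55) / 17 = 74.4976
Moving ranges: 0.09, 0.05, 0.01, 0.01, 0.03, 0.05, 0.10, 0.22, 0.14, 0.02, 0.05, 0.14, 0.07, 0.02, 0.10, 0.13; M̄R̄ = 1.2300 / 16 = 0.0769
LCL = X̄ − 3·M̄R̄/d₂ = 74.4976 − 3 × 0.0769 / 1.128 = 74.2932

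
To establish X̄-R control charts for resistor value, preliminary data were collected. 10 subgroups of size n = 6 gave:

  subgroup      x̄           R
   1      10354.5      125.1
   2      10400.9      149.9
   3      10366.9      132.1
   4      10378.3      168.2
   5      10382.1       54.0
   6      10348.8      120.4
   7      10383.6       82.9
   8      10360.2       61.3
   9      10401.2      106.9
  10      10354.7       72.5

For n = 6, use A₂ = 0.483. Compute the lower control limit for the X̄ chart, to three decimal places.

10321.280

X̄̄ = (10354.5 + 10400.9 + 10366.9 + 10378.3 + 10382.1 + 10348.8 + 10383.6 + 10360.2 + 10401.2 + 10354.7) / 10 = 103731.2000 / 10 = 10373.1200
R̄ = (125.1 + 149.9 + 132.1 + 168.2 + 54.0 + 120.4 + 82.9 + 61.3 + 106.9 + 72.5) / 10 = 1073.3000 / 10 = 107.3300
LCL = X̄̄ − A₂·R̄ = 10373.1200 − 0.483 × 107.3300 = 10321.2796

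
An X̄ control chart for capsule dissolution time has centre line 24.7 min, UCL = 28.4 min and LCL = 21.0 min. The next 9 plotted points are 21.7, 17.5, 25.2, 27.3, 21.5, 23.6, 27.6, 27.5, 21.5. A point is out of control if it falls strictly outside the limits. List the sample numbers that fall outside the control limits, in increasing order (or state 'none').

2

Compare each point to [21.0, 28.4]: sample 2 = 17.5 < LCL.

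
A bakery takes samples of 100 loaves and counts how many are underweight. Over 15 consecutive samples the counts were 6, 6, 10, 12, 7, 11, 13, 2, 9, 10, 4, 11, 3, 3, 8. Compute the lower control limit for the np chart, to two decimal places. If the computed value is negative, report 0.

p̄ = Σdᵢ / (k·n) = 115 / (15 × 100) = 0.07667
LCL = np̄ − 3·√(np̄(1−p̄)) = 7.6667 − 3 × 2.6606 = -0.3152 → 0 (negative, so LCL = 0)

0.00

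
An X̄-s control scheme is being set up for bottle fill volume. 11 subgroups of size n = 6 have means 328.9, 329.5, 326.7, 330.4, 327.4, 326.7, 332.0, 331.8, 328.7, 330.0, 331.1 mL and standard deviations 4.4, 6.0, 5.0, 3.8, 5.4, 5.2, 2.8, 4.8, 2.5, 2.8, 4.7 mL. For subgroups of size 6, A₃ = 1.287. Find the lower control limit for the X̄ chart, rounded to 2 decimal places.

X̄̄ = (328.9 + 329.5 + 326.7 + 330.4 + 327.4 + 326.7 + 332.0 + 331.8 + 328.7 + 330.0 + 331.1) / 11 = 329.3818
s̄ = (4.4 + 6.0 + 5.0 + 3.8 + 5.4 + 5.2 + 2.8 + 4.8 + 2.5 + 2.8 + 4.7) / 11 = 4.3091
LCL = X̄̄ − A₃·s̄ = 329.3818 − 1.287 × 4.3091 = 323.8360

323.84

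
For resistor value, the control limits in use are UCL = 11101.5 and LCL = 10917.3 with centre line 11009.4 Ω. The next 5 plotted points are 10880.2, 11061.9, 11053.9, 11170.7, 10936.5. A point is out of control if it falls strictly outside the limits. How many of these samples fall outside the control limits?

2

Compare each point to [10917.3, 11101.5]: sample 1 = 10880.2 < LCL; sample 4 = 11170.7 > UCL.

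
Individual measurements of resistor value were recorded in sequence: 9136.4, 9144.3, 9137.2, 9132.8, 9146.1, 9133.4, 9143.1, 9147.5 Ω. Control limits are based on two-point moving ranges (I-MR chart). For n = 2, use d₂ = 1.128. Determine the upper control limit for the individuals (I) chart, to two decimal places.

X̄ = (9136.4 + 9144.3 + 9137.2 + 9132.8 + 9146.1 + 9133.4 + 9143.1 + 9147.5) / 8 = 9140.1000
Moving ranges: 7.9, 7.1, 4.4, 13.3, 12.7, 9.7, 4.4; M̄R̄ = 59.5000 / 7 = 8.5000
UCL = X̄ + 3·M̄R̄/d₂ = 9140.1000 + 3 × 8.5000 / 1.128 = 9162.7064

9162.71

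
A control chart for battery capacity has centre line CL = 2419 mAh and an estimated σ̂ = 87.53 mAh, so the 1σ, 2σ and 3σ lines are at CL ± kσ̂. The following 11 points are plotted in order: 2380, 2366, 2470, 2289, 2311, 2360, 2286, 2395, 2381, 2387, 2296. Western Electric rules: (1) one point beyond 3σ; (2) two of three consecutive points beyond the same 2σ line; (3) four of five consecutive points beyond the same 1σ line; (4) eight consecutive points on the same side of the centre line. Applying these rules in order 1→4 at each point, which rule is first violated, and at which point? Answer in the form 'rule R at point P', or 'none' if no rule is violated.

Zone of each point (C = within 1σ̂, B = 1σ̂–2σ̂, A = 2σ̂–3σ̂, * = beyond 3σ̂; sign = side of CL): 1:-C, 2:-C, 3:+C, 4:-B, 5:-B, 6:-C, 7:-B, 8:-C, 9:-C, 10:-C, 11:-B
Rule 4 (eight consecutive points on the same side of the centre line) is satisfied at point 11.

rule 4 at point 11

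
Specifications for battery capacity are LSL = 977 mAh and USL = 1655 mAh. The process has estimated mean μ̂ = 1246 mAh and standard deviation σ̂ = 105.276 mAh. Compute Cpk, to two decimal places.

Cpu = (USL − μ̂) / (3σ̂) = (1655 − 1246) / (3 × 105.276) = 1.2950; Cpl = (μ̂ − LSL) / (3σ̂) = (1246 − 977) / (3 × 105.276) = 0.8517; Cpk = min(Cpu, Cpl) = 0.8517

0.85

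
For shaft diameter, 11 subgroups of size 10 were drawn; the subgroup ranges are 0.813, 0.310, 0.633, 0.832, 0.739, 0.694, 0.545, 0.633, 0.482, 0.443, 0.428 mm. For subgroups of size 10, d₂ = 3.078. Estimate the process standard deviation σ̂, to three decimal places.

R̄ = (0.813 + 0.310 + 0.633 + 0.832 + 0.739 + 0.694 + 0.545 + 0.633 + 0.482 + 0.443 + 0.428) / 11 = 0.5956
σ̂ = R̄ / d₂ = 0.5956 / 3.078 = 0.1935

0.194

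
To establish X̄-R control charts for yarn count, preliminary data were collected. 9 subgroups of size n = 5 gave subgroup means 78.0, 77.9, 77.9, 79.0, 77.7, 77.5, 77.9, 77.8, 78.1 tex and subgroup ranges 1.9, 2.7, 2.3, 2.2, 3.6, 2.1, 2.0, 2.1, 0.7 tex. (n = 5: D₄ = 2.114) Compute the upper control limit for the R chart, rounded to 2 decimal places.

4.60

R̄ = (1.9 + 2.7 + 2.3 + 2.2 + 3.6 + 2.1 + 2.0 + 2.1 + 0.7) / 9 = 19.6000 / 9 = 2.1778
UCL_R = D₄·R̄ = 2.114 × 2.1778 = 4.6038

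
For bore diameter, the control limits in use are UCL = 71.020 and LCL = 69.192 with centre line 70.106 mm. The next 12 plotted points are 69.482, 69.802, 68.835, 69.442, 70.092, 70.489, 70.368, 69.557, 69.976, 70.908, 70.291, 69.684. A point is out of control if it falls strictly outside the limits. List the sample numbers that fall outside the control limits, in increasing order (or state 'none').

3

Compare each point to [69.192, 71.020]: sample 3 = 68.835 < LCL.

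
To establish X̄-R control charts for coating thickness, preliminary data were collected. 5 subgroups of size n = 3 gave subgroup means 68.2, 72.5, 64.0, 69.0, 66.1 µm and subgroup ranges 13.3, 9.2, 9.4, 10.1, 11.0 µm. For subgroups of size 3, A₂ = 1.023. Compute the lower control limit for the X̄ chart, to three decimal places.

57.116

X̄̄ = (68.2 + 72.5 + 64.0 + 69.0 + 66.1) / 5 = 339.8000 / 5 = 67.9600
R̄ = (13.3 + 9.2 + 9.4 + 10.1 + 11.0) / 5 = 53.0000 / 5 = 10.6000
LCL = X̄̄ − A₂·R̄ = 67.9600 − 1.023 × 10.6000 = 57.1162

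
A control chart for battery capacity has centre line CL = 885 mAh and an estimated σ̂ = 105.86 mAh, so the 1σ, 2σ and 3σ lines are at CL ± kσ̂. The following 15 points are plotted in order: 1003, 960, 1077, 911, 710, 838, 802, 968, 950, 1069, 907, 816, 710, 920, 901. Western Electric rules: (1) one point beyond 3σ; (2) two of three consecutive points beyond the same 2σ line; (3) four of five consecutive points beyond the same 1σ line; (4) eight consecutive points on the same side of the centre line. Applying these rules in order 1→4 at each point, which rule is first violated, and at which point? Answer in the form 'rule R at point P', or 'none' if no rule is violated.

none

Zone of each point (C = within 1σ̂, B = 1σ̂–2σ̂, A = 2σ̂–3σ̂, * = beyond 3σ̂; sign = side of CL): 1:+B, 2:+C, 3:+B, 4:+C, 5:-B, 6:-C, 7:-C, 8:+C, 9:+C, 10:+B, 11:+C, 12:-C, 13:-B, 14:+C, 15:+C
No rule fires across all 15 points.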